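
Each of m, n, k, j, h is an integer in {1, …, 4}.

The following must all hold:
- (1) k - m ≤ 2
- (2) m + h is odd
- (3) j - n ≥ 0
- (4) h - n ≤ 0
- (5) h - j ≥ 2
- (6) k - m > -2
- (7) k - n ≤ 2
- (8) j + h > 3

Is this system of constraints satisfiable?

Unsatisfiable

Constraints 3, 4, and 5 give h − j ≥ 2, j − n ≥ 0, n − h ≥ 0.
Adding all 3 inequalities: the left sides telescope to 0, and the right sides sum to 2 + 0 + 0 = 2. So 0 ≥ 2, which is false.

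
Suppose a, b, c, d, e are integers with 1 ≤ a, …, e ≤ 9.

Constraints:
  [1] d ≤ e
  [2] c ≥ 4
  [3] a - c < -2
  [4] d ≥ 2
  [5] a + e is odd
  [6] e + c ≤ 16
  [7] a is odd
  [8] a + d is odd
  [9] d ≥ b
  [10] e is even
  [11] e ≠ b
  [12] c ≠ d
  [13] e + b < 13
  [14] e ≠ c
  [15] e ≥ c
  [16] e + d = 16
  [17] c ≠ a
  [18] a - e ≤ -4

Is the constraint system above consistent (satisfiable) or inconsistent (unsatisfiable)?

Satisfiable

One satisfying assignment is a = 3, b = 3, c = 6, d = 8, e = 8.
For the less obvious constraints — constraint 3: a - c = -3; constraint 6: e + c = 14 — and the others hold by inspection.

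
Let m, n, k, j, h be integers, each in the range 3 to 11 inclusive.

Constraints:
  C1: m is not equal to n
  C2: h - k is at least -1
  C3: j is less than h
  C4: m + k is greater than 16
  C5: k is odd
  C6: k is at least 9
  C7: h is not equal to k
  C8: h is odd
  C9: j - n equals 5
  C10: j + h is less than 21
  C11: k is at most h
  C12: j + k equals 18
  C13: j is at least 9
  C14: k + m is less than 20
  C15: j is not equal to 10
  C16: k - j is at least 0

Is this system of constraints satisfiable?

Satisfiable

One satisfying assignment is m = 9, n = 4, k = 9, j = 9, h = 11.
For the less obvious constraints — constraint 2: h - k = 2; constraint 4: m + k = 18; constraint 9: j - n = 5 — and the others hold by inspection.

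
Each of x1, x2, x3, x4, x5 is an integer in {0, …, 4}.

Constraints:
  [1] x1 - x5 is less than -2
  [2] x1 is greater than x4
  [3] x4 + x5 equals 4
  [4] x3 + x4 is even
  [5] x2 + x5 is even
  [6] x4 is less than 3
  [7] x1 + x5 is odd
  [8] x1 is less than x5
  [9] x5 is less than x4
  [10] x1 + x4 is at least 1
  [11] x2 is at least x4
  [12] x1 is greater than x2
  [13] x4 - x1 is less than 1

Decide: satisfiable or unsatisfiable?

Unsatisfiable

Constraints 8, 9, 11, and 12 give x1 < x5, x5 < x4, x4 ≤ x2, x2 < x1. Chaining: x1 < x5 < x4 ≤ x2 < x1, which forces x1 < x1 — impossible.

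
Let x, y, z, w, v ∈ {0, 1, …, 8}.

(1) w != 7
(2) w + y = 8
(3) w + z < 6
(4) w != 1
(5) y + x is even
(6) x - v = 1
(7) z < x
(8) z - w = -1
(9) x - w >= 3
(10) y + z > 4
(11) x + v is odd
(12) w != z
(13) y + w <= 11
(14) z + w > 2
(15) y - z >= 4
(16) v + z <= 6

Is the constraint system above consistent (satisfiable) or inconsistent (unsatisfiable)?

The assignment x = 6, y = 6, z = 1, w = 2, v = 5 works:
  constraint 2 holds since w + y = 8.
  constraint 3 holds since w + z = 3.
  constraint 6 holds since x - v = 1.
The rest check out directly.

Satisfiable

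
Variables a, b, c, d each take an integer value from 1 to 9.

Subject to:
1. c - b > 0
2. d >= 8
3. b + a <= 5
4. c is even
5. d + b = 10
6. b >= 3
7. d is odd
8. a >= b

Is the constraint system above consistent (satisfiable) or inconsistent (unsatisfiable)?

From constraint 2: d ≥ 8. From constraint 6: b ≥ 3. Hence d + b ≥ 11. But constraint 5 requires d + b = 10, and 10 < 11. Contradiction.

Unsatisfiable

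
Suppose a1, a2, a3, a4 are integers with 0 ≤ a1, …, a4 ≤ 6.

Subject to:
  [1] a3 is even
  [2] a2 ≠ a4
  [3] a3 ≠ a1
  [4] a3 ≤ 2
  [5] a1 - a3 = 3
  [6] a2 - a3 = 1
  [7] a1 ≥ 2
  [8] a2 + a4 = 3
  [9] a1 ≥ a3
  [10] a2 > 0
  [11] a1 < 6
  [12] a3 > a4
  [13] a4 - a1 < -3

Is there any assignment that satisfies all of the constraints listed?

Setting (a1, a2, a3, a4) = (5, 3, 2, 0) satisfies everything: constraint 5: a1 - a3 = 3; constraint 6: a2 - a3 = 1, and the others follow.

Satisfiable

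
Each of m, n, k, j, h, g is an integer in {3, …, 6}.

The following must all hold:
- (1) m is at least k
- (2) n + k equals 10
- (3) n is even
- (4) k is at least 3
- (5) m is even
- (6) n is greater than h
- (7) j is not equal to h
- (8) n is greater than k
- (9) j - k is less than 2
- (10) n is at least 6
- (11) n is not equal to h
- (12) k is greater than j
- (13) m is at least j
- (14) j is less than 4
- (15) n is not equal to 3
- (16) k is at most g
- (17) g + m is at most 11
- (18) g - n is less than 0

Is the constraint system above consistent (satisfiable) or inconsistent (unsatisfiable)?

Satisfiable

Try m = 6, n = 6, k = 4, j = 3, h = 4, g = 4.
Check constraint 2: n + k = 10; constraint 9: j - k = -1; constraint 17: g + m = 10. The remaining constraints are straightforward to verify.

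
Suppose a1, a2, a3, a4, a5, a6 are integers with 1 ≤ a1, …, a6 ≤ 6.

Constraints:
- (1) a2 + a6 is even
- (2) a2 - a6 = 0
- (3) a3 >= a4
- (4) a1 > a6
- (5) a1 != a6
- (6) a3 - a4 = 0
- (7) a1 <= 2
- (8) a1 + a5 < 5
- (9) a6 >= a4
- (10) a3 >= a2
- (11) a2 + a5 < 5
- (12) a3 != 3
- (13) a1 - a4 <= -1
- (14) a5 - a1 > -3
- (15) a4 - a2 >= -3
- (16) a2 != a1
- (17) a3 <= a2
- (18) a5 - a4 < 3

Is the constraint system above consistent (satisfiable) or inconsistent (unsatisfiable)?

Constraints 4, 9, and 13 give a1 < a4, a4 ≤ a6, a6 < a1. Chaining: a1 < a4 ≤ a6 < a1, which forces a1 < a1 — impossible.

Unsatisfiable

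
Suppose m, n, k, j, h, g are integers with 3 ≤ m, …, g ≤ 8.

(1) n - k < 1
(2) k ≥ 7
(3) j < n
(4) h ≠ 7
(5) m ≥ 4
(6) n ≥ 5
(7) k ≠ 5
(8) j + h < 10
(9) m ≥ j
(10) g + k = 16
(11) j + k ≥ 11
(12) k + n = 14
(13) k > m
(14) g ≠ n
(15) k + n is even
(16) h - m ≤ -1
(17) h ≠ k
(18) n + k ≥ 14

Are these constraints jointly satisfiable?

Satisfiable

One satisfying assignment is m = 7, n = 6, k = 8, j = 5, h = 4, g = 8.
For the less obvious constraints — constraint 1: n - k = -2; constraint 8: j + h = 9 — and the others hold by inspection.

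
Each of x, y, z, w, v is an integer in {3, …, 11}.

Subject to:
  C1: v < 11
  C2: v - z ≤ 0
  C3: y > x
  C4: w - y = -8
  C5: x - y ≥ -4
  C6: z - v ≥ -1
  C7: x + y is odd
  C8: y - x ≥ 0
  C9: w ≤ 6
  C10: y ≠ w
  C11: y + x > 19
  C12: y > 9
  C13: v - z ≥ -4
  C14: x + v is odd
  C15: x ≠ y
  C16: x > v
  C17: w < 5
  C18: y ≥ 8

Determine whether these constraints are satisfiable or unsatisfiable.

Take x = 10, y = 11, z = 5, w = 3, v = 3. Then constraint 2: v - z = -2; constraint 4: w - y = -8; constraint 5: x - y = -1, and every other listed constraint is also met.

Satisfiable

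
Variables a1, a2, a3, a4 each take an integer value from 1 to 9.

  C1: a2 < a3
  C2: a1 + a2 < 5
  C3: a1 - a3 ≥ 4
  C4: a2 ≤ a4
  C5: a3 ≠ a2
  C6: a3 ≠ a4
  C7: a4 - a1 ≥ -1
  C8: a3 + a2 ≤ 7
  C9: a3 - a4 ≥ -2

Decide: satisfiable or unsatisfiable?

Constraints 3, 7, and 9 give a1 − a3 ≥ 4, a3 − a4 ≥ -2, a4 − a1 ≥ -1.
Adding all 3 inequalities: the left sides telescope to 0, and the right sides sum to 4 + (-2) + (-1) = 1. So 0 ≥ 1, which is false.

Unsatisfiable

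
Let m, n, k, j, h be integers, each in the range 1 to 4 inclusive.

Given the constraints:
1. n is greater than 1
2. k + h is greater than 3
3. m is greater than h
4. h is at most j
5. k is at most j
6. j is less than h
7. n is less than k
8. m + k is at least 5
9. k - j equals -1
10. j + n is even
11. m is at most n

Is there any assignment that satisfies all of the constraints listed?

Unsatisfiable

Constraints 3, 5, 6, 7, and 11 give n < k, k ≤ j, j < h, h < m, m ≤ n. Chaining: n < k ≤ j < h < m ≤ n, which forces n < n — impossible.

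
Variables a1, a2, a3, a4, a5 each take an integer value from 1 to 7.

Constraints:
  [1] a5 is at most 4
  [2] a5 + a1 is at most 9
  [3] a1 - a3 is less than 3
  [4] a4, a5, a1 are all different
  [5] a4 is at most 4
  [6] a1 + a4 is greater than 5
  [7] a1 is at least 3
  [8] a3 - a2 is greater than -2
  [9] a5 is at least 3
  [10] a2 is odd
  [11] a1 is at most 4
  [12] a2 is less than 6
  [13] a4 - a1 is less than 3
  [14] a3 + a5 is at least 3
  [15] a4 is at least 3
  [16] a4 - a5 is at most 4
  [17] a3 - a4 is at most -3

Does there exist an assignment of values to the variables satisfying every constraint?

Unsatisfiable

Constraints 1, 5, 7, 9, 11, and 15 confine each of a4, a5, a1 to the 2 values {3, 4}.
Constraint 4 requires all 3 of them to be distinct, but only 2 values are available — impossible by the pigeonhole principle.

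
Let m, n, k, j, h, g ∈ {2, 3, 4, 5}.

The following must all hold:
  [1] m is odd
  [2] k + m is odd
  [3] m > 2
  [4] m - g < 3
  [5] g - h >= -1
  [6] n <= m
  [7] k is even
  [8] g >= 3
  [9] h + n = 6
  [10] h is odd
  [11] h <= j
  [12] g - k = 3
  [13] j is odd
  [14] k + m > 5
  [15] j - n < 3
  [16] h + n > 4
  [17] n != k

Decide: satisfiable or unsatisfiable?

Satisfiable

The assignment m = 5, n = 3, k = 2, j = 5, h = 3, g = 5 works:
  constraint 4 holds since m - g = 0.
  constraint 5 holds since g - h = 2.
The rest check out directly.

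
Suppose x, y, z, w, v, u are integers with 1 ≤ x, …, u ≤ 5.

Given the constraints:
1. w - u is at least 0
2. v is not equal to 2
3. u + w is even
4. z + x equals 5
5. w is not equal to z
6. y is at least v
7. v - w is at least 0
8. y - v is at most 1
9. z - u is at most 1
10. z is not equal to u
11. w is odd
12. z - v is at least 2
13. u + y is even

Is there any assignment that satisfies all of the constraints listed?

Constraints 1, 7, 9, and 12 give z − v ≥ 2, v − w ≥ 0, w − u ≥ 0, u − z ≥ -1.
Adding all 4 inequalities: the left sides telescope to 0, and the right sides sum to 2 + 0 + 0 + (-1) = 1. So 0 ≥ 1, which is false.

Unsatisfiable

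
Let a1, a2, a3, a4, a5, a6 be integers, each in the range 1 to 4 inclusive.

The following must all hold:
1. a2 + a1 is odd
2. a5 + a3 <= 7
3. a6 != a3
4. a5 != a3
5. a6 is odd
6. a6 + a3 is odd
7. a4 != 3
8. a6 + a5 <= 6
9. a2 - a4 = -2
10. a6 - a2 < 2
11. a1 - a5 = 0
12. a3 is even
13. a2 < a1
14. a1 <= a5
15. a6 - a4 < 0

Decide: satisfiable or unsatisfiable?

Satisfiable

Try a1 = 3, a2 = 2, a3 = 2, a4 = 4, a5 = 3, a6 = 3.
Check constraint 2: a5 + a3 = 5; constraint 8: a6 + a5 = 6; constraint 9: a2 - a4 = -2. The remaining constraints are straightforward to verify.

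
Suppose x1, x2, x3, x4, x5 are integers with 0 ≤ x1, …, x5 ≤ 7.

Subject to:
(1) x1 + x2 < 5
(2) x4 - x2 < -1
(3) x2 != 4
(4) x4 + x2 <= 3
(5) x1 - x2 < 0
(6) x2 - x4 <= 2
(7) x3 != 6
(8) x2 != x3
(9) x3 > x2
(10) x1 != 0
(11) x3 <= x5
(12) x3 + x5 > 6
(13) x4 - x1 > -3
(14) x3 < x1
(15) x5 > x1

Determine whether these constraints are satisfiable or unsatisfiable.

Constraints 5, 9, and 14 give x1 < x2, x2 < x3, x3 < x1. Chaining: x1 < x2 < x3 < x1, which forces x1 < x1 — impossible.

Unsatisfiable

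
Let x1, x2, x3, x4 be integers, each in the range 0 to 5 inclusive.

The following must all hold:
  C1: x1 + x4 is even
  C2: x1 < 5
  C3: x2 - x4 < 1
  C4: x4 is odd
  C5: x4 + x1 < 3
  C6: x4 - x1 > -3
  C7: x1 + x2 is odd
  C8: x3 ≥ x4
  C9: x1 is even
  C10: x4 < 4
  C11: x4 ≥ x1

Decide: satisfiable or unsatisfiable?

Unsatisfiable

Constraint 9 makes x1 even and constraint 4 makes x4 odd, so x1 + x4 must be odd. Constraint 1 says x1 + x4 is even — contradiction.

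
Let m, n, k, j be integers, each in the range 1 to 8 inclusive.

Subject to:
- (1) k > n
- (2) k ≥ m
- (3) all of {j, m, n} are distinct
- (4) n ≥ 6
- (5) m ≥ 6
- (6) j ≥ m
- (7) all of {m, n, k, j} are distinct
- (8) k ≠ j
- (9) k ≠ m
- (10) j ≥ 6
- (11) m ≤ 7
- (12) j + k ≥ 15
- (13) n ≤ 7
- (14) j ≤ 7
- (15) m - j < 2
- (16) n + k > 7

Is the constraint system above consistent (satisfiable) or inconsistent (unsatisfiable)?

Constraints 4, 5, 10, 11, 13, and 14 confine each of j, m, n to the 2 values {6, 7}.
Constraint 3 requires all 3 of them to be distinct, but only 2 values are available — impossible by the pigeonhole principle.

Unsatisfiable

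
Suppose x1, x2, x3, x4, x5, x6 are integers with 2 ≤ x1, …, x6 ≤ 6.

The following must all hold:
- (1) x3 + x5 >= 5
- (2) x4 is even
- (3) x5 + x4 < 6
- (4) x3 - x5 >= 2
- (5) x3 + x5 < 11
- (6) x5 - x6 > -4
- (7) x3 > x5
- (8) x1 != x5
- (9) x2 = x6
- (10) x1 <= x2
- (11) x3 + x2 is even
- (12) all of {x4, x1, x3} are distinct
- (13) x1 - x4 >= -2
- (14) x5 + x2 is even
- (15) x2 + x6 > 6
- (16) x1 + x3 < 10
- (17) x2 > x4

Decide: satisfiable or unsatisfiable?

Satisfiable

One satisfying assignment is x1 = 3, x2 = 4, x3 = 6, x4 = 2, x5 = 2, x6 = 4.
For the less obvious constraints — constraint 1: x3 + x5 = 8; constraint 3: x5 + x4 = 4; constraint 4: x3 - x5 = 4 — and the others hold by inspection.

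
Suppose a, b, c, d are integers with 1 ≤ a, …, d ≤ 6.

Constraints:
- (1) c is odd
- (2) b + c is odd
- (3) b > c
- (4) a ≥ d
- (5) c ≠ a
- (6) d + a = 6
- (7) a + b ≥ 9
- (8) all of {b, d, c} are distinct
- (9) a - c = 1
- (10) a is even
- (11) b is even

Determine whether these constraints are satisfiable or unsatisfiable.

One satisfying assignment is a = 4, b = 6, c = 3, d = 2.
For the less obvious constraints — constraint 6: d + a = 6; constraint 7: a + b = 10 — and the others hold by inspection.

Satisfiable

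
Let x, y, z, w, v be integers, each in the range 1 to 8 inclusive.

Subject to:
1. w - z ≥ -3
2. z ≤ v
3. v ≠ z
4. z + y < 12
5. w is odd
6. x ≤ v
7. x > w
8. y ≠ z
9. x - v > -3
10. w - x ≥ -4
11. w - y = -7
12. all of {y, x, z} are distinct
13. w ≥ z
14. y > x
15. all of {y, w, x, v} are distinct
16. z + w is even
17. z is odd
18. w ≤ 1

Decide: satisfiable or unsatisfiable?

Satisfiable

One satisfying assignment is x = 2, y = 8, z = 1, w = 1, v = 3.
For the less obvious constraints — constraint 1: w - z = 0; constraint 4: z + y = 9 — and the others hold by inspection.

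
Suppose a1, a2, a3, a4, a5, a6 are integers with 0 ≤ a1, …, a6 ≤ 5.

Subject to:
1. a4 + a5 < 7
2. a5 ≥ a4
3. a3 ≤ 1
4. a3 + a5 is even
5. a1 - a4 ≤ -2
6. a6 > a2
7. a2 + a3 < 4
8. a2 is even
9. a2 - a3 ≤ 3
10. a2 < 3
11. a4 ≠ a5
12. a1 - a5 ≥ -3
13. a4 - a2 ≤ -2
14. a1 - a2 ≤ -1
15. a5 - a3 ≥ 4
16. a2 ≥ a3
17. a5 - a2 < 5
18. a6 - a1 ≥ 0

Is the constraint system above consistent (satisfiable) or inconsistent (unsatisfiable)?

Unsatisfiable

Constraints 5, 9, 12, 13, and 15 give a1 − a5 ≥ -3, a5 − a3 ≥ 4, a3 − a2 ≥ -3, a2 − a4 ≥ 2, a4 − a1 ≥ 2.
Adding all 5 inequalities: the left sides telescope to 0, and the right sides sum to (-3) + 4 + (-3) + 2 + 2 = 2. So 0 ≥ 2, which is false.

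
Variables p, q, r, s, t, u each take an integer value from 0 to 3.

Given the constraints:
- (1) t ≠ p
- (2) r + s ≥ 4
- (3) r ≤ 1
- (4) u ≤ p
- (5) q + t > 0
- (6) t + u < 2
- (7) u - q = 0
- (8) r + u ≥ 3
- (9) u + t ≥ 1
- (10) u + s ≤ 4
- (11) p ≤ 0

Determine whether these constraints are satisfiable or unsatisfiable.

Unsatisfiable

From constraint 3: r ≤ 1. From constraints 4 and 11: u ≤ p ≤ 0. Hence r + u ≤ 1. But constraint 8 requires r + u ≥ 3, and 3 > 1. Contradiction.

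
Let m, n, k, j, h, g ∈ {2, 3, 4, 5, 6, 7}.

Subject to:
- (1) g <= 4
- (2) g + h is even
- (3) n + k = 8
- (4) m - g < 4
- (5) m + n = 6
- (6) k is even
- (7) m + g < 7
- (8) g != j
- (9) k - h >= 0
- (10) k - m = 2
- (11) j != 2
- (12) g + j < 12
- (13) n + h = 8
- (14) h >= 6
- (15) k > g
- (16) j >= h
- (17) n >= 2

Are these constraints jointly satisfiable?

Try m = 4, n = 2, k = 6, j = 7, h = 6, g = 2.
Check constraint 3: n + k = 8; constraint 4: m - g = 2. The remaining constraints are straightforward to verify.

Satisfiable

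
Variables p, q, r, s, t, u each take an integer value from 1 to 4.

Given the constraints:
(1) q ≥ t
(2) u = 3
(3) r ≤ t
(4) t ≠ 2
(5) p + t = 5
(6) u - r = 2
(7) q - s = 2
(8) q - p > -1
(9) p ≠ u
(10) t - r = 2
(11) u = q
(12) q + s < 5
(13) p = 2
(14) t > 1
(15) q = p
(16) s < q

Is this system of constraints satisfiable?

Unsatisfiable

Constraint 2 fixes u = 3 and constraint 13 fixes p = 2. Constraints 11 and 15 give u = q = p, so u = p. But 3 ≠ 2 — contradiction.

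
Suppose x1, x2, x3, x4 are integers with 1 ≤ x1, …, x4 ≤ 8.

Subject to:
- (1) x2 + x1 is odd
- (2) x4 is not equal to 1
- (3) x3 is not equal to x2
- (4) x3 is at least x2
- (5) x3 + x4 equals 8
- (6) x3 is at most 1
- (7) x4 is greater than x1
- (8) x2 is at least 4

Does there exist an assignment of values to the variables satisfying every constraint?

From constraints 4 and 8: x3 ≥ x2 and x2 ≥ 4, so x3 ≥ 4. From constraint 6: x3 ≤ 1. But 1 < 4, so no value of x3 works.

Unsatisfiable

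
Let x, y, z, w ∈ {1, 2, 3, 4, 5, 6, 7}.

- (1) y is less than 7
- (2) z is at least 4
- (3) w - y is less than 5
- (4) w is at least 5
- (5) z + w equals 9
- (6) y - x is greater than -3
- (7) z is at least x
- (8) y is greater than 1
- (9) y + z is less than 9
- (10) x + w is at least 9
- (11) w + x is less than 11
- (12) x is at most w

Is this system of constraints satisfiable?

Satisfiable

Try x = 4, y = 3, z = 4, w = 5.
Check constraint 3: w - y = 2; constraint 5: z + w = 9. The remaining constraints are straightforward to verify.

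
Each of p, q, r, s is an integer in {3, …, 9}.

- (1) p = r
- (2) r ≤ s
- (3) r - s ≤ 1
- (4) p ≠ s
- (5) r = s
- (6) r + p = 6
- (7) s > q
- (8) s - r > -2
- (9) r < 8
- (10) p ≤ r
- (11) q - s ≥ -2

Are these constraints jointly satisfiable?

Unsatisfiable

From constraints 1 and 5, p = r = s, so p = s. But constraint 4 says p ≠ s. Contradiction.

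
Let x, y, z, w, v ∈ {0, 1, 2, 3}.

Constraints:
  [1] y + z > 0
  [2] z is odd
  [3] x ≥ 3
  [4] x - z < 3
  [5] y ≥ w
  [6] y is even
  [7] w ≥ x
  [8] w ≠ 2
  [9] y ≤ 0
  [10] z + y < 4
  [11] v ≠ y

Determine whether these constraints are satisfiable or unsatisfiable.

From constraints 3 and 7: w ≥ x and x ≥ 3, so w ≥ 3. From constraints 5 and 9: w ≤ y and y ≤ 0, so w ≤ 0. But 0 < 3, so no value of w works.

Unsatisfiable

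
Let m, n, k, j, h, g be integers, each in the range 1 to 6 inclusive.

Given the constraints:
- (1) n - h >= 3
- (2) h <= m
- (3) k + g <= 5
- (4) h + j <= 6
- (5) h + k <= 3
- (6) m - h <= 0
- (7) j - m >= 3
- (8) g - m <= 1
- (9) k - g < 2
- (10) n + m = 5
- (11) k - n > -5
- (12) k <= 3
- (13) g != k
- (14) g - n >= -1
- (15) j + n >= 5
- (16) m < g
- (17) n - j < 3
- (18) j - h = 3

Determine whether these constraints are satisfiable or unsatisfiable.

Constraints 1, 6, 8, and 14 give m − g ≥ -1, g − n ≥ -1, n − h ≥ 3, h − m ≥ 0.
Adding all 4 inequalities: the left sides telescope to 0, and the right sides sum to (-1) + (-1) + 3 + 0 = 1. So 0 ≥ 1, which is false.

Unsatisfiable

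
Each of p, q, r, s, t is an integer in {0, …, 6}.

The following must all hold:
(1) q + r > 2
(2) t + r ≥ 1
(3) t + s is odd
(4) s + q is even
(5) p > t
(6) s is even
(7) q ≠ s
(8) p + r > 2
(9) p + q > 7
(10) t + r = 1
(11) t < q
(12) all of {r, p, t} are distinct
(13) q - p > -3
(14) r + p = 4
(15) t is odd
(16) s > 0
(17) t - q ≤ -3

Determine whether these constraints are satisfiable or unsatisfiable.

The assignment p = 4, q = 4, r = 0, s = 6, t = 1 works:
  constraint 1 holds since q + r = 4.
  constraint 2 holds since t + r = 1.
  constraint 8 holds since p + r = 4.
The rest check out directly.

Satisfiable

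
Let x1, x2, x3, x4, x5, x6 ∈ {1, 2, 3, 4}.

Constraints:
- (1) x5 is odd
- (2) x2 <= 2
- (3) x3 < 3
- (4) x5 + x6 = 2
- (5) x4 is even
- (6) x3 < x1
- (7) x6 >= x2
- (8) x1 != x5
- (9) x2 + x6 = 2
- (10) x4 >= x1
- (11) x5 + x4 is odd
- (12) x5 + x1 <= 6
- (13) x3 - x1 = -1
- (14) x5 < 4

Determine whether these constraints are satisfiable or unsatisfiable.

Take x1 = 2, x2 = 1, x3 = 1, x4 = 2, x5 = 1, x6 = 1. Then constraint 4: x5 + x6 = 2; constraint 9: x2 + x6 = 2; constraint 12: x5 + x1 = 3, and every other listed constraint is also met.

Satisfiable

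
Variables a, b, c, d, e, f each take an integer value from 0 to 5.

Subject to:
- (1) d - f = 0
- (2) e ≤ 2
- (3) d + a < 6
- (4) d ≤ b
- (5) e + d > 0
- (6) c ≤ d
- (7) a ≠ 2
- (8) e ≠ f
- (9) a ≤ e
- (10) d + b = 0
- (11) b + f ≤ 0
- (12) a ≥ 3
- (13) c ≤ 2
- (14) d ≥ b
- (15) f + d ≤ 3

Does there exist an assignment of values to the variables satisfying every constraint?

From constraints 9 and 12: e ≥ a and a ≥ 3, so e ≥ 3. From constraint 2: e ≤ 2. But 2 < 3, so no value of e works.

Unsatisfiable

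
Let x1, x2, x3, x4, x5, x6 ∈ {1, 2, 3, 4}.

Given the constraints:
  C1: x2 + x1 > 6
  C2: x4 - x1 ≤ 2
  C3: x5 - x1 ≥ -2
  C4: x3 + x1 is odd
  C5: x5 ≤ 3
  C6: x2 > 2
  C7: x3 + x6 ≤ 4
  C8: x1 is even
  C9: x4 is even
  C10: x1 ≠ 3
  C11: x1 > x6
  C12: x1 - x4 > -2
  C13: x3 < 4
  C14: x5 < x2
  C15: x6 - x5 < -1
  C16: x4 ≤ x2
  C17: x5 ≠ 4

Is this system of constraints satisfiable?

Satisfiable

One satisfying assignment is x1 = 4, x2 = 4, x3 = 1, x4 = 4, x5 = 3, x6 = 1.
For the less obvious constraints — constraint 1: x2 + x1 = 8; constraint 2: x4 - x1 = 0; constraint 3: x5 - x1 = -1 — and the others hold by inspection.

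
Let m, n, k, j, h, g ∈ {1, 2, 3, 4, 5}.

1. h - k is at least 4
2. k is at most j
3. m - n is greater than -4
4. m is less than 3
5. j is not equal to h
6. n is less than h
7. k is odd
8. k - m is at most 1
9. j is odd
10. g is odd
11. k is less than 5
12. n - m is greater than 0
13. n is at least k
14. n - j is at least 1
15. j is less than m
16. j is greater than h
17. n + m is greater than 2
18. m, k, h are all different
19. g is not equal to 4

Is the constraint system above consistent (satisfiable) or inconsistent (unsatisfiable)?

Unsatisfiable

Constraints 6, 12, 15, and 16 give j < m, m < n, n < h, h < j. Chaining: j < m < n < h < j, which forces j < j — impossible.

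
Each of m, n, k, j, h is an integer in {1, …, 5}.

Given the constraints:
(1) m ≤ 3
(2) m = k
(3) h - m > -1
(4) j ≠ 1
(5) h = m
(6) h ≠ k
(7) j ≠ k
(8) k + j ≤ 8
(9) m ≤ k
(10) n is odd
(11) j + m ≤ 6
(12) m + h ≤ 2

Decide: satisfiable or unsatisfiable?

Unsatisfiable

From constraints 2 and 5, h = m = k, so h = k. But constraint 6 says h ≠ k. Contradiction.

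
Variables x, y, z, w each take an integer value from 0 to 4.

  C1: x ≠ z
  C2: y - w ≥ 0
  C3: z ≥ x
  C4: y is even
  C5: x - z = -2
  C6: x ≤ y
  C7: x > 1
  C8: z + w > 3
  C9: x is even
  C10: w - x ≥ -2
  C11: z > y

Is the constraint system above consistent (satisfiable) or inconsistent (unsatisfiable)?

One satisfying assignment is x = 2, y = 2, z = 4, w = 2.
For the less obvious constraints — constraint 2: y - w = 0; constraint 5: x - z = -2 — and the others hold by inspection.

Satisfiable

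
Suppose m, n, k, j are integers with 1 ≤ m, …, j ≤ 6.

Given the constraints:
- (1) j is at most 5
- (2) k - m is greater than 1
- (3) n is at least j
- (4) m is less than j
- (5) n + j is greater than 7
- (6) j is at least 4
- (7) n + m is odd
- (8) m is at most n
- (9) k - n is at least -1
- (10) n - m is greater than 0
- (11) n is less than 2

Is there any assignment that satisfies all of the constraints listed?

Unsatisfiable

From constraints 3 and 6: n ≥ j and j ≥ 4, so n ≥ 4. From constraint 11: n ≤ 1. But 1 < 4, so no value of n works.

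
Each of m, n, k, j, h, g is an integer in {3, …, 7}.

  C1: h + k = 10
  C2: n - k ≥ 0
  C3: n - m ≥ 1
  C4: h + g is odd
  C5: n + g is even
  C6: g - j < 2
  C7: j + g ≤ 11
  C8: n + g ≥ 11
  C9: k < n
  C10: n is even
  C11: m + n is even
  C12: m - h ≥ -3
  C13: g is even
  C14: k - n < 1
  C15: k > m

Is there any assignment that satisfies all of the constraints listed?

Setting (m, n, k, j, h, g) = (4, 6, 5, 5, 5, 6) satisfies everything: constraint 1: h + k = 10; constraint 2: n - k = 1, and the others follow.

Satisfiable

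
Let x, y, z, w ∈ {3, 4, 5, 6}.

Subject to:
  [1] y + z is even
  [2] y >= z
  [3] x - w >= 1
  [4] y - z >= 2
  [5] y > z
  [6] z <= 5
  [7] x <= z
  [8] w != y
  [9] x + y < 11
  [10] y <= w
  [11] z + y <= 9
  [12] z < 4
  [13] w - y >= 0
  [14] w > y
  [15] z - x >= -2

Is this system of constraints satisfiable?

Unsatisfiable

Constraints 3, 4, 13, and 15 give y − z ≥ 2, z − x ≥ -2, x − w ≥ 1, w − y ≥ 0.
Adding all 4 inequalities: the left sides telescope to 0, and the right sides sum to 2 + (-2) + 1 + 0 = 1. So 0 ≥ 1, which is false.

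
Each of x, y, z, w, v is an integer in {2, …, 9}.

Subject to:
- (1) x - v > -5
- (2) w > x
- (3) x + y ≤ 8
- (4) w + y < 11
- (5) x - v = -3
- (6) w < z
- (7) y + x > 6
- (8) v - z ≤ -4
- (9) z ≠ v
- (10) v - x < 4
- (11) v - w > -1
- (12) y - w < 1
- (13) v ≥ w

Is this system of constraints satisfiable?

Satisfiable

Take x = 2, y = 5, z = 9, w = 5, v = 5. Then constraint 1: x - v = -3; constraint 3: x + y = 7; constraint 4: w + y = 10, and every other listed constraint is also met.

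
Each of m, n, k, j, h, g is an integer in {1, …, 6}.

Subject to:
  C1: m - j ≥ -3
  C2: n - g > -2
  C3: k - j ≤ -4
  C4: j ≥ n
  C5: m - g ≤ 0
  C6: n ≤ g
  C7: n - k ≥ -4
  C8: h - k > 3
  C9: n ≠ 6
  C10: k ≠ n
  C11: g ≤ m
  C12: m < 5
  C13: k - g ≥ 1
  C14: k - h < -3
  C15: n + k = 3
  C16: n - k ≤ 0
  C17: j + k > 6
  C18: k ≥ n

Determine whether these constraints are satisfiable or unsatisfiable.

Constraints 1, 3, 5, and 13 give m − j ≥ -3, j − k ≥ 4, k − g ≥ 1, g − m ≥ 0.
Adding all 4 inequalities: the left sides telescope to 0, and the right sides sum to (-3) + 4 + 1 + 0 = 2. So 0 ≥ 2, which is false.

Unsatisfiable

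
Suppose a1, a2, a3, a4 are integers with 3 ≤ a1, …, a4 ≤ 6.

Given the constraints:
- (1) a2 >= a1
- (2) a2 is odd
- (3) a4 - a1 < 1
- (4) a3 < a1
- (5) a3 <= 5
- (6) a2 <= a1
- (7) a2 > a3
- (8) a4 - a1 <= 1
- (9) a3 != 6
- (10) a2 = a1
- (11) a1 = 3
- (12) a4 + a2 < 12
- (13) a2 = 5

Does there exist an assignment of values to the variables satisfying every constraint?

Constraint 13 fixes a2 = 5 and constraint 11 fixes a1 = 3, but constraint 10 requires a2 = a1. Since 5 ≠ 3, contradiction.

Unsatisfiable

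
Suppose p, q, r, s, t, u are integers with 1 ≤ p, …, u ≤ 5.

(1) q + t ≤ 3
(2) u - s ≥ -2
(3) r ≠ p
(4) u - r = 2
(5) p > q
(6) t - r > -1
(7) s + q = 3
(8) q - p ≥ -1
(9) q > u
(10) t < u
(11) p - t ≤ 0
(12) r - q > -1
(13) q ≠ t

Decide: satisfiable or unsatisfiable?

Constraints 5, 9, 10, and 11 give p ≤ t, t < u, u < q, q < p. Chaining: p ≤ t < u < q < p, which forces p < p — impossible.

Unsatisfiable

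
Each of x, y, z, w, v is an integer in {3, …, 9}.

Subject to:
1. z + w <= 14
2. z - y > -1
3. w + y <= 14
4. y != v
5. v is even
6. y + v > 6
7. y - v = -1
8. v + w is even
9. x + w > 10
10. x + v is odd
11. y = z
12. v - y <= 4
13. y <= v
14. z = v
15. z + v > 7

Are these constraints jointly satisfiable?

Unsatisfiable

From constraints 11 and 14, y = z = v, so y = v. But constraint 4 says y ≠ v. Contradiction.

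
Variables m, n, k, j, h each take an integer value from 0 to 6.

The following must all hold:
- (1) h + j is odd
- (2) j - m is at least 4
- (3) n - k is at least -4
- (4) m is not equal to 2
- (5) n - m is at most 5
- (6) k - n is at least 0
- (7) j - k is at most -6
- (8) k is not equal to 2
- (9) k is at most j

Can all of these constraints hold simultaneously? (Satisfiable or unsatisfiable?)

Unsatisfiable

Constraints 2, 3, 5, and 7 give j − m ≥ 4, m − n ≥ -5, n − k ≥ -4, k − j ≥ 6.
Adding all 4 inequalities: the left sides telescope to 0, and the right sides sum to 4 + (-5) + (-4) + 6 = 1. So 0 ≥ 1, which is false.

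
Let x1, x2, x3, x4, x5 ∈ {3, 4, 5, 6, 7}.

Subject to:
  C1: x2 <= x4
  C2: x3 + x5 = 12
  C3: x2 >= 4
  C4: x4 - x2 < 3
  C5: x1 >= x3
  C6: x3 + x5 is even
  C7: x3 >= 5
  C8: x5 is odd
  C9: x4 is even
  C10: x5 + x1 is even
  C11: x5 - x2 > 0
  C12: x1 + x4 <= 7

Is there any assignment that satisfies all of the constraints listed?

Unsatisfiable

From constraints 5 and 7: x1 ≥ x3 ≥ 5. From constraints 1 and 3: x4 ≥ x2 ≥ 4. Hence x1 + x4 ≥ 9. But constraint 12 requires x1 + x4 ≤ 7, and 7 < 9. Contradiction.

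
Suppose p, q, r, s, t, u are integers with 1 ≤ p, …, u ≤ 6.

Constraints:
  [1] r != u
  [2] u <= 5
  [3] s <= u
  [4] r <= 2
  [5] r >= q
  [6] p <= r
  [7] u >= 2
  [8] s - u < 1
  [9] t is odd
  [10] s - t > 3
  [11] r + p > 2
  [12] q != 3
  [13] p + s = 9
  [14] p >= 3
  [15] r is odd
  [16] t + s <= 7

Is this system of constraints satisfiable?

Unsatisfiable

From constraints 4 and 6: p ≤ r ≤ 2. From constraints 2 and 3: s ≤ u ≤ 5. Hence p + s ≤ 7. But constraint 13 requires p + s = 9, and 9 > 7. Contradiction.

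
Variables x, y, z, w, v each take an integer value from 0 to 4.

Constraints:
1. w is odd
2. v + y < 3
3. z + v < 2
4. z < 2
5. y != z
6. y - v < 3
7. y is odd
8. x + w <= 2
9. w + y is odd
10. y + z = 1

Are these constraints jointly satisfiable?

Constraint 1 makes w odd and constraint 7 makes y odd, so w + y must be even. Constraint 9 says w + y is odd — contradiction.

Unsatisfiable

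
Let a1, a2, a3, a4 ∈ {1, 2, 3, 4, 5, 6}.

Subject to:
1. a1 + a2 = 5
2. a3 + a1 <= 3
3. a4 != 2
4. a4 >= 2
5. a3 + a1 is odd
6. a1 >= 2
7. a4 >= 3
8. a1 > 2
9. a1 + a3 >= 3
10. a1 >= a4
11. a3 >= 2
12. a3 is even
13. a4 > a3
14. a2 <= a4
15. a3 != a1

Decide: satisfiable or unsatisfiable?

Unsatisfiable

From constraint 11: a3 ≥ 2. From constraints 7 and 10: a1 ≥ a4 ≥ 3. Hence a3 + a1 ≥ 5. But constraint 2 requires a3 + a1 ≤ 3, and 3 < 5. Contradiction.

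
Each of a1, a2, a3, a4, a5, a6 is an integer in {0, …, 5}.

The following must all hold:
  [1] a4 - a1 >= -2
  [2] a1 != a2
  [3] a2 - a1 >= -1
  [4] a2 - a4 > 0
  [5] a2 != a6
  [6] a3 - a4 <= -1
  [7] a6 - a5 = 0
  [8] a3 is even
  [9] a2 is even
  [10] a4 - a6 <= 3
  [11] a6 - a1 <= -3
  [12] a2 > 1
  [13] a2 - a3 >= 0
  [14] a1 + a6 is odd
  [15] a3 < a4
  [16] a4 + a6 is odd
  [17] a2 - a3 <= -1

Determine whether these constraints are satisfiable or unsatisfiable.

Constraints 3, 6, 10, 11, and 17 give a4 − a3 ≥ 1, a3 − a2 ≥ 1, a2 − a1 ≥ -1, a1 − a6 ≥ 3, a6 − a4 ≥ -3.
Adding all 5 inequalities: the left sides telescope to 0, and the right sides sum to 1 + 1 + (-1) + 3 + (-3) = 1. So 0 ≥ 1, which is false.

Unsatisfiable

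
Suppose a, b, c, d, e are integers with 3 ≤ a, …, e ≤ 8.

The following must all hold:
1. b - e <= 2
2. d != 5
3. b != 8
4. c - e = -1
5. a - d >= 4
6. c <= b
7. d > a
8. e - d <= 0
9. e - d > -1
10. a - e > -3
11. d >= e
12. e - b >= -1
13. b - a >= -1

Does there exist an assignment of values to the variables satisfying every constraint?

Unsatisfiable

Constraints 5, 8, 12, and 13 give d − e ≥ 0, e − b ≥ -1, b − a ≥ -1, a − d ≥ 4.
Adding all 4 inequalities: the left sides telescope to 0, and the right sides sum to 0 + (-1) + (-1) + 4 = 2. So 0 ≥ 2, which is false.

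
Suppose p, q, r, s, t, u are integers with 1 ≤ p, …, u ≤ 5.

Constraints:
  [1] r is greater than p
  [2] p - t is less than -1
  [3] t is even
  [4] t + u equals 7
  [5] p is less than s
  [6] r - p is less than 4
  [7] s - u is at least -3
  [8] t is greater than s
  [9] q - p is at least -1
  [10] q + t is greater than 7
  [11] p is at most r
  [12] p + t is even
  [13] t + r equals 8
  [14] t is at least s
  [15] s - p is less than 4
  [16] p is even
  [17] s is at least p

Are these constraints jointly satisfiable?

Take p = 2, q = 4, r = 4, s = 3, t = 4, u = 3. Then constraint 2: p - t = -2; constraint 4: t + u = 7; constraint 6: r - p = 2, and every other listed constraint is also met.

Satisfiable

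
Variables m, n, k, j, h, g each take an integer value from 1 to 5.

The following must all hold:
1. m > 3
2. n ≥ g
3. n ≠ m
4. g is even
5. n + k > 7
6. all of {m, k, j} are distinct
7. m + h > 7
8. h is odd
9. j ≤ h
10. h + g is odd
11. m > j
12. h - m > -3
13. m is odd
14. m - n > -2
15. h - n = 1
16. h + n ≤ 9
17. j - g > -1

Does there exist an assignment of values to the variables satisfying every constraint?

Satisfiable

Setting (m, n, k, j, h, g) = (5, 4, 4, 2, 5, 2) satisfies everything: constraint 5: n + k = 8; constraint 7: m + h = 10, and the others follow.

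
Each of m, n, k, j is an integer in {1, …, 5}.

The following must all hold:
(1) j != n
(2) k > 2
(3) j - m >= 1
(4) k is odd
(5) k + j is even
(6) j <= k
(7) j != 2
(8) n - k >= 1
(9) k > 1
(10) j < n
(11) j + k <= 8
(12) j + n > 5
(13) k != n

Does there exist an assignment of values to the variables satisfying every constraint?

Satisfiable

Take m = 1, n = 5, k = 3, j = 3. Then constraint 3: j - m = 2; constraint 8: n - k = 2, and every other listed constraint is also met.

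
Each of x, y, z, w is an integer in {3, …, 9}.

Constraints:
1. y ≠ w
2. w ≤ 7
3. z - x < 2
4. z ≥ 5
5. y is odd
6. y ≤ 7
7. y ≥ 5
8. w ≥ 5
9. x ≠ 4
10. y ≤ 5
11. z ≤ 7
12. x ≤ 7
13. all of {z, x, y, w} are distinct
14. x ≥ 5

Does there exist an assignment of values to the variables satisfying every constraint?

Unsatisfiable

Constraints 2, 4, 6, 7, 8, 11, 12, and 14 confine each of z, x, y, w to the 3 values {5, …, 7}.
Constraint 13 requires all 4 of them to be distinct, but only 3 values are available — impossible by the pigeonhole principle.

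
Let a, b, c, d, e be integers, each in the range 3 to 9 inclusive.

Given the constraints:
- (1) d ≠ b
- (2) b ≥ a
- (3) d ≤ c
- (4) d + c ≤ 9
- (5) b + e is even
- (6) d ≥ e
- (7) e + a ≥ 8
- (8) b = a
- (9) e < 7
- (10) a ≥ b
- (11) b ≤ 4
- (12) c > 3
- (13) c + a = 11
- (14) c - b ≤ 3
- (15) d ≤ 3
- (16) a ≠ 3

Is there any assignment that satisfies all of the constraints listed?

Unsatisfiable

From constraints 6 and 15: e ≤ d ≤ 3. From constraints 2 and 11: a ≤ b ≤ 4. Hence e + a ≤ 7. But constraint 7 requires e + a ≥ 8, and 8 > 7. Contradiction.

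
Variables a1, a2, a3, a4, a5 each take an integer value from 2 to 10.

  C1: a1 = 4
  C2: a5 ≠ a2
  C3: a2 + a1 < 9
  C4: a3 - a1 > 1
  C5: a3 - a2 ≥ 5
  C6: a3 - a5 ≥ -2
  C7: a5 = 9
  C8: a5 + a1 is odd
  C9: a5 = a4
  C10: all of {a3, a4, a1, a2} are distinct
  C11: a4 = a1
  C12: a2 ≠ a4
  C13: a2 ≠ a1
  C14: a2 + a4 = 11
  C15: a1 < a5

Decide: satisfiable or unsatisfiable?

Constraint 7 fixes a5 = 9 and constraint 1 fixes a1 = 4. Constraints 9 and 11 give a5 = a4 = a1, so a5 = a1. But 9 ≠ 4 — contradiction.

Unsatisfiable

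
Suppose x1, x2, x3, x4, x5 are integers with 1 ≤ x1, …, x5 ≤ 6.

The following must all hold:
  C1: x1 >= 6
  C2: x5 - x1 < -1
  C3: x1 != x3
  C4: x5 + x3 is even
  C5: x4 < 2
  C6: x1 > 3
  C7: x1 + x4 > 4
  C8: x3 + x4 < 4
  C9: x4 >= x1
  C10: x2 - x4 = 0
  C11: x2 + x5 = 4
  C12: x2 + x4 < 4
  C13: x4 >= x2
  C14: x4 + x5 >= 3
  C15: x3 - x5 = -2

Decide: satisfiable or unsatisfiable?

From constraints 1 and 9: x4 ≥ x1 and x1 ≥ 6, so x4 ≥ 6. From constraint 5: x4 ≤ 1. But 1 < 6, so no value of x4 works.

Unsatisfiable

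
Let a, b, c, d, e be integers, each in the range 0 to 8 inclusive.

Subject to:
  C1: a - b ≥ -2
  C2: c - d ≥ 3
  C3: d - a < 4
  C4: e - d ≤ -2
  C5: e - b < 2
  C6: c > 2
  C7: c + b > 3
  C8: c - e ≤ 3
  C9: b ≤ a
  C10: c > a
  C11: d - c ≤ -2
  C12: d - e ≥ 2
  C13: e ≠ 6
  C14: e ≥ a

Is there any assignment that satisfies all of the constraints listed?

Constraints 4, 8, and 11 give c − d ≥ 2, d − e ≥ 2, e − c ≥ -3.
Adding all 3 inequalities: the left sides telescope to 0, and the right sides sum to 2 + 2 + (-3) = 1. So 0 ≥ 1, which is false.

Unsatisfiable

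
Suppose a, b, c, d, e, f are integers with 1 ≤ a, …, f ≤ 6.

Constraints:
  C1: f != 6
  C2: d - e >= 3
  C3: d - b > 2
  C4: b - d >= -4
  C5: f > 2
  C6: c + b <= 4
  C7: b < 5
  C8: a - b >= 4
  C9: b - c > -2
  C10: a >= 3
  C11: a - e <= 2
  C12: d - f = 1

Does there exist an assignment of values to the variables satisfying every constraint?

Constraints 2, 4, 8, and 11 give e − a ≥ -2, a − b ≥ 4, b − d ≥ -4, d − e ≥ 3.
Adding all 4 inequalities: the left sides telescope to 0, and the right sides sum to (-2) + 4 + (-4) + 3 = 1. So 0 ≥ 1, which is false.

Unsatisfiable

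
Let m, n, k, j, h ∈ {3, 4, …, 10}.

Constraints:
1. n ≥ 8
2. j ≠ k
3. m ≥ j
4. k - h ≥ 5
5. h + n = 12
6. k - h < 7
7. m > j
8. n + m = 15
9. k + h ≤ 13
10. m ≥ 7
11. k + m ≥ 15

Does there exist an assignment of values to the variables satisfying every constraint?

Satisfiable

The assignment m = 7, n = 8, k = 9, j = 3, h = 4 works:
  constraint 4 holds since k - h = 5.
  constraint 5 holds since h + n = 12.
The rest check out directly.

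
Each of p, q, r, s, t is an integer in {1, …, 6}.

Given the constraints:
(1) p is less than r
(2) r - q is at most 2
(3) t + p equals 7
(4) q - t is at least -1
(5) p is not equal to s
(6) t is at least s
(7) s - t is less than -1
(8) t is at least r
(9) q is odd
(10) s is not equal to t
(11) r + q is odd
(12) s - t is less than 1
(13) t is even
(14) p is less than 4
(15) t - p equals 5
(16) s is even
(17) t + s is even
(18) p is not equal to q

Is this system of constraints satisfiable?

Satisfiable

Setting (p, q, r, s, t) = (1, 5, 6, 4, 6) satisfies everything: constraint 2: r - q = 1; constraint 3: t + p = 7; constraint 4: q - t = -1, and the others follow.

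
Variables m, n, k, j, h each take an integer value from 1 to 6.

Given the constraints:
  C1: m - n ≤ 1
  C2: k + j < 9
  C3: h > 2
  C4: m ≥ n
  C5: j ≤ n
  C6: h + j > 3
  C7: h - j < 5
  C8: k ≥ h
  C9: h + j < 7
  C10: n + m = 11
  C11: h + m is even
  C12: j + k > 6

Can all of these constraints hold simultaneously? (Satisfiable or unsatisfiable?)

Satisfiable

One satisfying assignment is m = 6, n = 5, k = 6, j = 1, h = 4.
For the less obvious constraints — constraint 1: m - n = 1; constraint 2: k + j = 7; constraint 6: h + j = 5 — and the others hold by inspection.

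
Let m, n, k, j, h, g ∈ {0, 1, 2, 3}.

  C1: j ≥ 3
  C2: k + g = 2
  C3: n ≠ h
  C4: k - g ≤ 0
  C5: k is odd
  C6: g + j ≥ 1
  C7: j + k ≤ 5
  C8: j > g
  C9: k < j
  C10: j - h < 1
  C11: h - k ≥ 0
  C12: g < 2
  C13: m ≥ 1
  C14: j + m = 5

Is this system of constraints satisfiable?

Setting (m, n, k, j, h, g) = (2, 0, 1, 3, 3, 1) satisfies everything: constraint 2: k + g = 2; constraint 4: k - g = 0, and the others follow.

Satisfiable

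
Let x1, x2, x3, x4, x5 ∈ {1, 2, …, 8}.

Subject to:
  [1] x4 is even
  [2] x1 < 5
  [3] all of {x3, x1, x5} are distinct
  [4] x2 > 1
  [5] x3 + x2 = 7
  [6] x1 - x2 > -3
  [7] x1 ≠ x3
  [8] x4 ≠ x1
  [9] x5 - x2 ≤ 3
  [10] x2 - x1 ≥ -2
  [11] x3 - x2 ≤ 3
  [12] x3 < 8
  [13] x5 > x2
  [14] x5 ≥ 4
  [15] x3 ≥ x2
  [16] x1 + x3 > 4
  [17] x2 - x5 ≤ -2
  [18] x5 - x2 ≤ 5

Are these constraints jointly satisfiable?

Try x1 = 2, x2 = 3, x3 = 4, x4 = 4, x5 = 5.
Check constraint 5: x3 + x2 = 7; constraint 6: x1 - x2 = -1. The remaining constraints are straightforward to verify.

Satisfiable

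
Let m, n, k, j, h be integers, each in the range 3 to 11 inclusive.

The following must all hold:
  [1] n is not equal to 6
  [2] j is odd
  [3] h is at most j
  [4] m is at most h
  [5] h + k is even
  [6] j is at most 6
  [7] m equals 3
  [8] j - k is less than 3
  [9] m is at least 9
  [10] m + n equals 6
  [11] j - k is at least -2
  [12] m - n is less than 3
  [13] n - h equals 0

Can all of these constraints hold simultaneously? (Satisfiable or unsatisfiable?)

Unsatisfiable

From constraints 4 and 9: h ≥ m and m ≥ 9, so h ≥ 9. From constraints 3 and 6: h ≤ j and j ≤ 6, so h ≤ 6. But 6 < 9, so no value of h works.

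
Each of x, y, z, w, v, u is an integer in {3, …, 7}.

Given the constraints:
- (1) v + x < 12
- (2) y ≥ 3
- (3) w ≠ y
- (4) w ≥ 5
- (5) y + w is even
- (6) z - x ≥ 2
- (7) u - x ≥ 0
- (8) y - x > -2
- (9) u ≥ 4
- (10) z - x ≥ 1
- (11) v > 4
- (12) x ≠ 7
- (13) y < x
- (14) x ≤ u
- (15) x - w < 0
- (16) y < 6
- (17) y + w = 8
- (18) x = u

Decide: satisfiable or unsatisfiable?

Try x = 4, y = 3, z = 7, w = 5, v = 5, u = 4.
Check constraint 1: v + x = 9; constraint 6: z - x = 3. The remaining constraints are straightforward to verify.

Satisfiable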